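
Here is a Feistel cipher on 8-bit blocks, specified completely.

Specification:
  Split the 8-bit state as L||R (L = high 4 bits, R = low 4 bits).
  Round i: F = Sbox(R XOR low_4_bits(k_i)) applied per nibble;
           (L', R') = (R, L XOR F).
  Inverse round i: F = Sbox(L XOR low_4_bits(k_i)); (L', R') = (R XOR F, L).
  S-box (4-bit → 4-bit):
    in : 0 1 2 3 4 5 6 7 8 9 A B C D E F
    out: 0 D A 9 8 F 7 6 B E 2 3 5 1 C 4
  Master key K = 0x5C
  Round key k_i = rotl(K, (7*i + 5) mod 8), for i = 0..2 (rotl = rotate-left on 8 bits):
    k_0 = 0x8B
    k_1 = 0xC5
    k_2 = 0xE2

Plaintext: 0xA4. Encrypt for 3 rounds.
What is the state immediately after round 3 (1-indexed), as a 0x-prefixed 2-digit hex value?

s_0 = plaintext = 0xA4
s_1 = Round(s_0, k_0) = 0x4E
s_2 = Round(s_1, k_1) = 0xE7
s_3 = Round(s_2, k_2) = 0x71

0x71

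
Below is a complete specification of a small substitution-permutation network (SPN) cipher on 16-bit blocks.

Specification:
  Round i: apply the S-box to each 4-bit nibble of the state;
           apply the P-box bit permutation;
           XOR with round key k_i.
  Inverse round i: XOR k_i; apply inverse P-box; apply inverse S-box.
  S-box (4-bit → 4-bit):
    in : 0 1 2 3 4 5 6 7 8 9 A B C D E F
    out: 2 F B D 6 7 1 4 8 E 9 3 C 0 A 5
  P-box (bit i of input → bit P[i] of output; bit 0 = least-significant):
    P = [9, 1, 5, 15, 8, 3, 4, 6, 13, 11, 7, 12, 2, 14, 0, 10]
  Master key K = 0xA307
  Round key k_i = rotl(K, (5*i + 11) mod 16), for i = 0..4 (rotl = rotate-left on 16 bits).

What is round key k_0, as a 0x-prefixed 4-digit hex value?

0x3D18

K = 0xA307
k_0 = rotl(K, (5*0+11) mod 16) = rotl(K, 11) = 0x3D18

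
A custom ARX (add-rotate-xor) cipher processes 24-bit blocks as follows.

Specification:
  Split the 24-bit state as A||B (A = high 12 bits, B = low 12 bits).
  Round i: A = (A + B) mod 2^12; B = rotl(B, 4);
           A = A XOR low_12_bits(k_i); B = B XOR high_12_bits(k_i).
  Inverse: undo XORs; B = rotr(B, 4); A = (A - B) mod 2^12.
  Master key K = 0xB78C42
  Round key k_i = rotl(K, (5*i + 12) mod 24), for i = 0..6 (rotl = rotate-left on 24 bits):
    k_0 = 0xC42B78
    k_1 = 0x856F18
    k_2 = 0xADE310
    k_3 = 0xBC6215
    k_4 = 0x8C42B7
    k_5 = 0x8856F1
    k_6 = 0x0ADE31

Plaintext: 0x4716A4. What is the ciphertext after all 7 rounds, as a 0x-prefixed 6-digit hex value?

s_0 = plaintext = 0x4716A4
s_1 = Round(s_0, k_0) = 0x06D604
s_2 = Round(s_1, k_1) = 0x969810
s_3 = Round(s_2, k_2) = 0x269BD6
s_4 = Round(s_3, k_3) = 0xC2A6AD
s_5 = Round(s_4, k_4) = 0x060212
s_6 = Round(s_5, k_5) = 0x4839A7
s_7 = Round(s_6, k_6) = 0x01BAD4

0x01BAD4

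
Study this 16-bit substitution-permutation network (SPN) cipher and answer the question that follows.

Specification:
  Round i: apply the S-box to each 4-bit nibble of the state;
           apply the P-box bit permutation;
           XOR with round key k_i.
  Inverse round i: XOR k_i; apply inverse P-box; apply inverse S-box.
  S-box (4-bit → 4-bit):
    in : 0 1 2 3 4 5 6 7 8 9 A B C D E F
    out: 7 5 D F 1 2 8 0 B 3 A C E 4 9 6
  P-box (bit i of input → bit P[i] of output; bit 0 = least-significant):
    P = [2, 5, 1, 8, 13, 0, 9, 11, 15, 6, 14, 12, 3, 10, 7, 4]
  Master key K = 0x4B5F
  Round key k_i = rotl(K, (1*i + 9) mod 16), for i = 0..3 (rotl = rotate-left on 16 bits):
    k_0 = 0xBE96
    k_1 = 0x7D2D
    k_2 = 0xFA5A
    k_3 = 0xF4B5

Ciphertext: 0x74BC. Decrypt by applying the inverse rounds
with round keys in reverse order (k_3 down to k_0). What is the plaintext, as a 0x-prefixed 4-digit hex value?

s_0 = ciphertext = 0x74BC
s_1 = InvRound(s_0, k_3) = 0x4457
s_2 = InvRound(s_1, k_2) = 0x9E34
s_3 = InvRound(s_2, k_1) = 0xE106
s_4 = InvRound(s_3, k_0) = 0xCBB6

0xCBB6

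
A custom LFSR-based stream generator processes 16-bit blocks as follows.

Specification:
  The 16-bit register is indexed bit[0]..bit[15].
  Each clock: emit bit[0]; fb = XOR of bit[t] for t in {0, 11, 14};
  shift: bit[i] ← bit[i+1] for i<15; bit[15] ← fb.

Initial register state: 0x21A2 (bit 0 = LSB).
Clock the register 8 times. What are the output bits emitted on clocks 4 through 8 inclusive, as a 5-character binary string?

00101

reg_0 = 0x21A2
clock 1: out=0, reg = 0x10D1
clock 2: out=1, reg = 0x8868
clock 3: out=0, reg = 0xC434
clock 4: out=0, reg = 0xE21A
clock 5: out=0, reg = 0xF10D
clock 6: out=1, reg = 0x7886
clock 7: out=0, reg = 0x3C43
clock 8: out=1, reg = 0x1E21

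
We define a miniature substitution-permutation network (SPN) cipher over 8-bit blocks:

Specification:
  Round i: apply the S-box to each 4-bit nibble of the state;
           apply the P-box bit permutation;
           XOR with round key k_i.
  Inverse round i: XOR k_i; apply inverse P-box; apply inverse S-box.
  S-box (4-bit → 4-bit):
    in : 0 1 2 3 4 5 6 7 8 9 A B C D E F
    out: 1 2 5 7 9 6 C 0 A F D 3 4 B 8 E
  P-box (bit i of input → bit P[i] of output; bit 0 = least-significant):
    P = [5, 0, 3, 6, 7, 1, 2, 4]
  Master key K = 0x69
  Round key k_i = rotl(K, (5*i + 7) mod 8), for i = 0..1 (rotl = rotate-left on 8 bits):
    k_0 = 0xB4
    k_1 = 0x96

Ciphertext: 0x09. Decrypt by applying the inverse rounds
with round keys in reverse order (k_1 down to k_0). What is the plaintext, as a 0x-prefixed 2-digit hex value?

0x7B

s_0 = ciphertext = 0x09
s_1 = InvRound(s_0, k_1) = 0x95
s_2 = InvRound(s_1, k_0) = 0x7B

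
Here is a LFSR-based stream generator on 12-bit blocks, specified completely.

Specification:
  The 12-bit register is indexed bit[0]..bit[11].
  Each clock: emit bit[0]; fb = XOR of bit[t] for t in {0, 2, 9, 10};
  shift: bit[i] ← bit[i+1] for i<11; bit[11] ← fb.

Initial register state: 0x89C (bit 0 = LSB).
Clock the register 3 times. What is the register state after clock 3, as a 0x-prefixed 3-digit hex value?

reg_0 = 0x89C
clock 1: out=0, reg = 0xC4E
clock 2: out=0, reg = 0x627
clock 3: out=1, reg = 0x313

0x313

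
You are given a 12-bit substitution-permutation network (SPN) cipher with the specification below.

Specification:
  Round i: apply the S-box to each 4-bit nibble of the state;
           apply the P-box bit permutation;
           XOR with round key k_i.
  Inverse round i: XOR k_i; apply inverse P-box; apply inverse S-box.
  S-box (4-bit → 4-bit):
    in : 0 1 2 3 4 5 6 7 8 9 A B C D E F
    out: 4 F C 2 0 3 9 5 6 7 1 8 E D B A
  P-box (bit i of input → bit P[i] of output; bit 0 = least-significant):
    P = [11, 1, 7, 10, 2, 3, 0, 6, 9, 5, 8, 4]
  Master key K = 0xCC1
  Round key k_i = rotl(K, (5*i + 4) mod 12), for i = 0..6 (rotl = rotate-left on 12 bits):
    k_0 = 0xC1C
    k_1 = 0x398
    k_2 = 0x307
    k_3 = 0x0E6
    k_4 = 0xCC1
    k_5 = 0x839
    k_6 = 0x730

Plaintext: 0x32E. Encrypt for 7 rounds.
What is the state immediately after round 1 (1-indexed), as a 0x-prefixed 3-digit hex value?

s_0 = plaintext = 0x32E
s_1 = Round(s_0, k_0) = 0x07F
s_2 = Round(s_1, k_1) = 0x69F
s_3 = Round(s_2, k_2) = 0x518
s_4 = Round(s_3, k_3) = 0x209
s_5 = Round(s_4, k_4) = 0x552
s_6 = Round(s_5, k_5) = 0xE95
s_7 = Round(s_6, k_6) = 0xD0F

0x07F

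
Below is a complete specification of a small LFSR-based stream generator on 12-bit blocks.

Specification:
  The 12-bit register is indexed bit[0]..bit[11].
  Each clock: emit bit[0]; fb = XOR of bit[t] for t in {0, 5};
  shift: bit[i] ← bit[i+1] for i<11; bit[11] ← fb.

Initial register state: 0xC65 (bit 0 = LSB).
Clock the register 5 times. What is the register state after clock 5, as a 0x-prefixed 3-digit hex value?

0x363

reg_0 = 0xC65
clock 1: out=1, reg = 0x632
clock 2: out=0, reg = 0xB19
clock 3: out=1, reg = 0xD8C
clock 4: out=0, reg = 0x6C6
clock 5: out=0, reg = 0x363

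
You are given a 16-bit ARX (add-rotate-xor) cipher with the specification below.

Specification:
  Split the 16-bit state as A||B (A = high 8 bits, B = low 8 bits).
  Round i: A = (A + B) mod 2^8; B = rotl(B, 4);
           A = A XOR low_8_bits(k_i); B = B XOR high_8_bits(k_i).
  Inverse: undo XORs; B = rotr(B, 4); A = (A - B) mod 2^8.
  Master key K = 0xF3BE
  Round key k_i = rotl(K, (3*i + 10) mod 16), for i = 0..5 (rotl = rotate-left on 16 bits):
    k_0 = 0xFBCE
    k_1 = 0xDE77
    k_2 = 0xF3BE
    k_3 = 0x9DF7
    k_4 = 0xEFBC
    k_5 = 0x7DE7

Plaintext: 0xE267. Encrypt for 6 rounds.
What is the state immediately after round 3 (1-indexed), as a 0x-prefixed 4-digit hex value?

0xD793

s_0 = plaintext = 0xE267
s_1 = Round(s_0, k_0) = 0x878D
s_2 = Round(s_1, k_1) = 0x6306
s_3 = Round(s_2, k_2) = 0xD793
s_4 = Round(s_3, k_3) = 0x9DA4
s_5 = Round(s_4, k_4) = 0xFDA5
s_6 = Round(s_5, k_5) = 0x4527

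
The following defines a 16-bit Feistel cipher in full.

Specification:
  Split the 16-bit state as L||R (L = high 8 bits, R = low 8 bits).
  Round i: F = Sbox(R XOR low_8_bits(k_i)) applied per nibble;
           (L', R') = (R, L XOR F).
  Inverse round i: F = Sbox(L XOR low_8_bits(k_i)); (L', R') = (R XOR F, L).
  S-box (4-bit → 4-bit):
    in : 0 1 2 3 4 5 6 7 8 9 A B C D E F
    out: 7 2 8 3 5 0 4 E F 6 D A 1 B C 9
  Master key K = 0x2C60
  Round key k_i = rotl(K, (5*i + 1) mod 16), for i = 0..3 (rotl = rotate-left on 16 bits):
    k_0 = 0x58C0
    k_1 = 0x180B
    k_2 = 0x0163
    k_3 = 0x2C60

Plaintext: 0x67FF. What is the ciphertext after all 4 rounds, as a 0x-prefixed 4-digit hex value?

0x3FF6

s_0 = plaintext = 0x67FF
s_1 = Round(s_0, k_0) = 0xFF5E
s_2 = Round(s_1, k_1) = 0x5EFF
s_3 = Round(s_2, k_2) = 0xFF3F
s_4 = Round(s_3, k_3) = 0x3FF6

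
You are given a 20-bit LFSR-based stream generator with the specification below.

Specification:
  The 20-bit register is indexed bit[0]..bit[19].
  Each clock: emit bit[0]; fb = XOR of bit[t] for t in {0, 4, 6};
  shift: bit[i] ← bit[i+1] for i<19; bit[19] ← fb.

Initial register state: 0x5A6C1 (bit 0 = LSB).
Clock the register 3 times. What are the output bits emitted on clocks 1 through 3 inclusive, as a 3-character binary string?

reg_0 = 0x5A6C1
clock 1: out=1, reg = 0x2D360
clock 2: out=0, reg = 0x969B0
clock 3: out=0, reg = 0xCB4D8

100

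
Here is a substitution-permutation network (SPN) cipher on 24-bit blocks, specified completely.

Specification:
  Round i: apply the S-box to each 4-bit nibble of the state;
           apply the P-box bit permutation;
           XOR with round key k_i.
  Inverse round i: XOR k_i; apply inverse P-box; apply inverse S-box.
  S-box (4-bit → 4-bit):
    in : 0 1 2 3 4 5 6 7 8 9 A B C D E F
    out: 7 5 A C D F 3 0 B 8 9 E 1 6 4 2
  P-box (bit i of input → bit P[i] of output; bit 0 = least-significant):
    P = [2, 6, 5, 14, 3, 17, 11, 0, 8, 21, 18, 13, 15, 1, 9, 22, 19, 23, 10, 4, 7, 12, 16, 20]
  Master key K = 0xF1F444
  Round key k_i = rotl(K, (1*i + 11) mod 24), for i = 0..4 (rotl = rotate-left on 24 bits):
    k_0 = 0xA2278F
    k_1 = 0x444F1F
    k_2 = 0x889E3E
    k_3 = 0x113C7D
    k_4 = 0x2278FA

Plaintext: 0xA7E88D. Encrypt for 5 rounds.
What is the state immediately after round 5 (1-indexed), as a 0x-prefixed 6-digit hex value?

0x262B14

s_0 = plaintext = 0xA7E88D
s_1 = Round(s_0, k_0) = 0x900466
s_2 = Round(s_1, k_1) = 0xDAE851
s_3 = Round(s_2, k_2) = 0xA3A503
s_4 = Round(s_3, k_3) = 0x67D1C5
s_5 = Round(s_4, k_4) = 0x262B14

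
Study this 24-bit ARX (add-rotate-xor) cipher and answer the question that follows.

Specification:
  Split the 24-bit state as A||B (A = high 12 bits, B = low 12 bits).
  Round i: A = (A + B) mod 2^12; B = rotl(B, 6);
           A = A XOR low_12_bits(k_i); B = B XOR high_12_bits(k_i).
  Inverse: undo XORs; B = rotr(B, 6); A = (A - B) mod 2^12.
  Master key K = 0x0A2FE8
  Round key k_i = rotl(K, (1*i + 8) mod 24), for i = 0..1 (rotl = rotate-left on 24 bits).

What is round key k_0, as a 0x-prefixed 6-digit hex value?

0x2FE80A

K = 0x0A2FE8
k_0 = rotl(K, (1*0+8) mod 24) = rotl(K, 8) = 0x2FE80A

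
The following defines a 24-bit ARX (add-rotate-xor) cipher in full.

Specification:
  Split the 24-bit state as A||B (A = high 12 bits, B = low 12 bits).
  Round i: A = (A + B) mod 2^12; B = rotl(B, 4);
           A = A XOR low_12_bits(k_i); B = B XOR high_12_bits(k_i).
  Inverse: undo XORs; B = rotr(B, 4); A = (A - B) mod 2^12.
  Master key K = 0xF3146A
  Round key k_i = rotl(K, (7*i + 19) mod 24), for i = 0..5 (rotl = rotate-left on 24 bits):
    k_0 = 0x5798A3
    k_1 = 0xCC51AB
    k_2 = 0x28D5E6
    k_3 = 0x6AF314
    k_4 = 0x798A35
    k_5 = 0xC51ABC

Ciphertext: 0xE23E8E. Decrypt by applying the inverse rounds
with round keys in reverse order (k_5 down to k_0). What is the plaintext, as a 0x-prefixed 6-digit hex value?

s_0 = ciphertext = 0xE23E8E
s_1 = InvRound(s_0, k_5) = 0x572F2D
s_2 = InvRound(s_1, k_4) = 0x9BC58B
s_3 = InvRound(s_2, k_3) = 0x676432
s_4 = InvRound(s_3, k_2) = 0x425F6B
s_5 = InvRound(s_4, k_1) = 0x754E3A
s_6 = InvRound(s_5, k_0) = 0xC433B4

0xC433B4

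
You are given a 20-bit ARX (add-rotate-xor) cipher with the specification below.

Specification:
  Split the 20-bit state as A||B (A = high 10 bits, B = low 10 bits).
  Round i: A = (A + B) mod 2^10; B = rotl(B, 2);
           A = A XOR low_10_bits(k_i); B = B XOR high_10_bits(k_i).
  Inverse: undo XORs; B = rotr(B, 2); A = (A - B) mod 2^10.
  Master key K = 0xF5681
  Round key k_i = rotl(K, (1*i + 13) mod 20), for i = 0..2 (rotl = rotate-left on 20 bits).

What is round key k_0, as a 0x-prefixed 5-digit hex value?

K = 0xF5681
k_0 = rotl(K, (1*0+13) mod 20) = rotl(K, 13) = 0x03EAD

0x03EAD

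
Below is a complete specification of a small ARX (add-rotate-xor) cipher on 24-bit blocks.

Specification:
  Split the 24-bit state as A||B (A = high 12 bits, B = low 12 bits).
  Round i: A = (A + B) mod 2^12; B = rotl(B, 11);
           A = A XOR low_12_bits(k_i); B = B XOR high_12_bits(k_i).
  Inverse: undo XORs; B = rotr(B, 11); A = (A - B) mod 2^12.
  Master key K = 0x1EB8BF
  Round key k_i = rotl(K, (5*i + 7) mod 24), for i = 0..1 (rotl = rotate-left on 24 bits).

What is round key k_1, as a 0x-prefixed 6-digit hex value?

0x8BF1EB

K = 0x1EB8BF
k_0 = rotl(K, (5*0+7) mod 24) = rotl(K, 7) = 0x5C5F8F
k_1 = rotl(K, (5*1+7) mod 24) = rotl(K, 12) = 0x8BF1EB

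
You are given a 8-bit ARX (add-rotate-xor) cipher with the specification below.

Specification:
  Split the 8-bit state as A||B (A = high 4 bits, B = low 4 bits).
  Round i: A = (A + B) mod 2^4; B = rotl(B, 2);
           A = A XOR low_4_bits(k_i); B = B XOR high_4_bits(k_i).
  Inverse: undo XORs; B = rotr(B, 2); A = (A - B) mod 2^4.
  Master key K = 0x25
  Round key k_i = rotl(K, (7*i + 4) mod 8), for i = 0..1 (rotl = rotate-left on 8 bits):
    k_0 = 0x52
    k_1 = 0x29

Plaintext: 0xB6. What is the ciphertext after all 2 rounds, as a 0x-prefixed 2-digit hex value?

s_0 = plaintext = 0xB6
s_1 = Round(s_0, k_0) = 0x3C
s_2 = Round(s_1, k_1) = 0x61

0x61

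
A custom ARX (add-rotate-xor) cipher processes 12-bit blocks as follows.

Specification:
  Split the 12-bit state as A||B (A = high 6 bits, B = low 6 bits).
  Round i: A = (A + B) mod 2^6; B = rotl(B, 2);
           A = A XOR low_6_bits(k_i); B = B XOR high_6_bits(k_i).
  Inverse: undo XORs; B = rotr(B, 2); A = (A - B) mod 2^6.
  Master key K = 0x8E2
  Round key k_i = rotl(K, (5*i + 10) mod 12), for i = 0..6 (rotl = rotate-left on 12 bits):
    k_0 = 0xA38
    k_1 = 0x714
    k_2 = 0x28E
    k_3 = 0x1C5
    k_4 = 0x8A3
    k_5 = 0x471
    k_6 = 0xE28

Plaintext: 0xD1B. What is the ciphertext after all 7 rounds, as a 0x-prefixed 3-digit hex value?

s_0 = plaintext = 0xD1B
s_1 = Round(s_0, k_0) = 0xDC5
s_2 = Round(s_1, k_1) = 0xA08
s_3 = Round(s_2, k_2) = 0xFAA
s_4 = Round(s_3, k_3) = 0xB6D
s_5 = Round(s_4, k_4) = 0xE54
s_6 = Round(s_5, k_5) = 0xF00
s_7 = Round(s_6, k_6) = 0x538

0x538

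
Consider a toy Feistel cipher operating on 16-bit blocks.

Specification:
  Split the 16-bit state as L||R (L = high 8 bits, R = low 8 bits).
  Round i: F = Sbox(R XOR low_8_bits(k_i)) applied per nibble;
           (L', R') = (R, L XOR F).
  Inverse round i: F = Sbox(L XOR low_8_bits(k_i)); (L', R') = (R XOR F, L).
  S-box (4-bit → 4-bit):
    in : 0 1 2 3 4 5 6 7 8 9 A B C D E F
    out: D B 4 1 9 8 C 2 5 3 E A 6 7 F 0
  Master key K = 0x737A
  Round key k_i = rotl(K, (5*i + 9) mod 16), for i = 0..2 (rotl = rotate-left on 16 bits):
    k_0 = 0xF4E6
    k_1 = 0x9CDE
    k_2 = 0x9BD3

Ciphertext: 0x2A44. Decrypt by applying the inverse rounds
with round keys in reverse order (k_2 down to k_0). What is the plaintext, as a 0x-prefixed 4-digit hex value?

s_0 = ciphertext = 0x2A44
s_1 = InvRound(s_0, k_2) = 0x472A
s_2 = InvRound(s_1, k_1) = 0x1947
s_3 = InvRound(s_2, k_0) = 0x4719

0x4719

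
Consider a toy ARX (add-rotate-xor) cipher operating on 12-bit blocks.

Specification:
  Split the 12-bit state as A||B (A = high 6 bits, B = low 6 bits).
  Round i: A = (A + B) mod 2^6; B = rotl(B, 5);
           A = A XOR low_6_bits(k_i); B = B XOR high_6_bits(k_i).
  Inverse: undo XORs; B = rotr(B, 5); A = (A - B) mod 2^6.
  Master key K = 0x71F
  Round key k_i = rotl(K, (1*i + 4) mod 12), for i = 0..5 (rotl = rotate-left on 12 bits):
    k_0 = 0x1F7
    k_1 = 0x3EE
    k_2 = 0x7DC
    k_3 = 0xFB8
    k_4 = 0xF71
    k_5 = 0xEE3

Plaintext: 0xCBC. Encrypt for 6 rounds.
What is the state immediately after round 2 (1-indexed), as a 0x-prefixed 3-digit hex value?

0x723

s_0 = plaintext = 0xCBC
s_1 = Round(s_0, k_0) = 0x659
s_2 = Round(s_1, k_1) = 0x723
s_3 = Round(s_2, k_2) = 0x8EE
s_4 = Round(s_3, k_3) = 0xA69
s_5 = Round(s_4, k_4) = 0x8C9
s_6 = Round(s_5, k_5) = 0x3DF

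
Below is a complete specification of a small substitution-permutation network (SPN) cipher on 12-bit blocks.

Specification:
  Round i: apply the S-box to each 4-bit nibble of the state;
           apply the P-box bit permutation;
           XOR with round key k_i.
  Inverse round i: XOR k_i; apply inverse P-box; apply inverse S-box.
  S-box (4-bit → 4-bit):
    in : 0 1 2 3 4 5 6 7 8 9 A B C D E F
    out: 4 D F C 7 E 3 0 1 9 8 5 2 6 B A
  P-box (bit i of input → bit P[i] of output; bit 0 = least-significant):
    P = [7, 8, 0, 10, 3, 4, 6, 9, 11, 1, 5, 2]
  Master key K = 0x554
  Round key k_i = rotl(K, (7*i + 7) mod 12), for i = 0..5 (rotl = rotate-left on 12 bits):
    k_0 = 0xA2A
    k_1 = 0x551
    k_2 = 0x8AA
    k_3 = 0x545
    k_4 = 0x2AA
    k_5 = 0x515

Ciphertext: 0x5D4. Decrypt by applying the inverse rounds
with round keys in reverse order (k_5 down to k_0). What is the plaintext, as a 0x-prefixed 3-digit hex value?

0x9CC

s_0 = ciphertext = 0x5D4
s_1 = InvRound(s_0, k_5) = 0x70B
s_2 = InvRound(s_1, k_4) = 0x072
s_3 = InvRound(s_2, k_3) = 0x5C5
s_4 = InvRound(s_3, k_2) = 0x2B5
s_5 = InvRound(s_4, k_1) = 0x33E
s_6 = InvRound(s_5, k_0) = 0x9CC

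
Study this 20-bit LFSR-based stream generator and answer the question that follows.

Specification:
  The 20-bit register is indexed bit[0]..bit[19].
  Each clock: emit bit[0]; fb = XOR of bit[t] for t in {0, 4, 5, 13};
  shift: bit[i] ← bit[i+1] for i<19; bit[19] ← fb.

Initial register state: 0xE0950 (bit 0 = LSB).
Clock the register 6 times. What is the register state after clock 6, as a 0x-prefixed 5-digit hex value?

reg_0 = 0xE0950
clock 1: out=0, reg = 0xF04A8
clock 2: out=0, reg = 0xF8254
clock 3: out=0, reg = 0xFC12A
clock 4: out=0, reg = 0xFE095
clock 5: out=1, reg = 0xFF04A
clock 6: out=0, reg = 0xFF825

0xFF825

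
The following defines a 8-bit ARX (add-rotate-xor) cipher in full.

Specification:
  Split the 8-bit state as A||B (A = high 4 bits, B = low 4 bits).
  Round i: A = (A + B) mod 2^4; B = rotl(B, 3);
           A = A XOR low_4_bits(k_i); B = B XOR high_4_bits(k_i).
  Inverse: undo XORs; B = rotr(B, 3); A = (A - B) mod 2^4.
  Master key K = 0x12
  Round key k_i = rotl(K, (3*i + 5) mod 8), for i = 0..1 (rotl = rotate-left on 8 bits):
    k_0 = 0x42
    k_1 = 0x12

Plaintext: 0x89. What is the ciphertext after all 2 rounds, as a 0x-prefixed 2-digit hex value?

0x95

s_0 = plaintext = 0x89
s_1 = Round(s_0, k_0) = 0x38
s_2 = Round(s_1, k_1) = 0x95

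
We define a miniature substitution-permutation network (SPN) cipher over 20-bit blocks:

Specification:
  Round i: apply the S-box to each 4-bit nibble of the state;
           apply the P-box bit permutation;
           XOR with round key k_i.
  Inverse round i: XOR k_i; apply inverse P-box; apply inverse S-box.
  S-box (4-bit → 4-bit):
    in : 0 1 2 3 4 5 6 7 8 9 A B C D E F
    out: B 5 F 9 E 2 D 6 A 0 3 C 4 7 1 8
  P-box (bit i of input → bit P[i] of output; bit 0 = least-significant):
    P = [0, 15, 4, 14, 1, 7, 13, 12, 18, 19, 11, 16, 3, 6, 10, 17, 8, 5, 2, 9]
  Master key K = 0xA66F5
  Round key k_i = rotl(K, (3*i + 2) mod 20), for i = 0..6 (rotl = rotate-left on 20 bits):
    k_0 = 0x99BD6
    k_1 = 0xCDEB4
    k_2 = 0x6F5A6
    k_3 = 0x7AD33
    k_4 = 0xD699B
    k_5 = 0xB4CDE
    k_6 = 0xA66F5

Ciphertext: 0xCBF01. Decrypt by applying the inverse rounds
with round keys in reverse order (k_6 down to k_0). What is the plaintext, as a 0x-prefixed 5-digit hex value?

0x17CEA

s_0 = ciphertext = 0xCBF01
s_1 = InvRound(s_0, k_6) = 0xD8184
s_2 = InvRound(s_1, k_5) = 0xE21E4
s_3 = InvRound(s_2, k_4) = 0x70BE6
s_4 = InvRound(s_3, k_3) = 0xB797D
s_5 = InvRound(s_4, k_2) = 0x9D2AD
s_6 = InvRound(s_5, k_1) = 0x91691
s_7 = InvRound(s_6, k_0) = 0x17CEA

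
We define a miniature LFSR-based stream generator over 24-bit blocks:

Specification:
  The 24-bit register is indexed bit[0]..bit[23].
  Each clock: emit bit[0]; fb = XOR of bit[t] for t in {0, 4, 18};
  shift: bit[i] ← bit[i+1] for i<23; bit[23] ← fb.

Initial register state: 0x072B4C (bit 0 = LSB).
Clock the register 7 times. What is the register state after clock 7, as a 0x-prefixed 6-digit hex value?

reg_0 = 0x072B4C
clock 1: out=0, reg = 0x8395A6
clock 2: out=0, reg = 0x41CAD3
clock 3: out=1, reg = 0x20E569
clock 4: out=1, reg = 0x9072B4
clock 5: out=0, reg = 0xC8395A
clock 6: out=0, reg = 0xE41CAD
clock 7: out=1, reg = 0x720E56

0x720E56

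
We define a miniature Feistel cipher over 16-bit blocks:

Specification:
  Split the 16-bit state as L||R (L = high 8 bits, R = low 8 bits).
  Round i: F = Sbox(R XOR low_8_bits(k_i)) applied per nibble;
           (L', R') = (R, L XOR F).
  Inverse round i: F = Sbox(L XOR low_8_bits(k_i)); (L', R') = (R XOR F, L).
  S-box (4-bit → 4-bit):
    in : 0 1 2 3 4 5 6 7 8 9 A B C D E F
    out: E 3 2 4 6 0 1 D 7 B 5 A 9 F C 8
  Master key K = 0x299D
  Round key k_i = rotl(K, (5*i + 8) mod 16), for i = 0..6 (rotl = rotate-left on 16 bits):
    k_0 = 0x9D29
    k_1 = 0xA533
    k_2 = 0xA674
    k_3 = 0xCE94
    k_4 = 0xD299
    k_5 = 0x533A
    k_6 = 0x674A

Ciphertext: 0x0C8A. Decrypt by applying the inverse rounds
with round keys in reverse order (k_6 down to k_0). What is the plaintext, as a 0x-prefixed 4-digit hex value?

s_0 = ciphertext = 0x0C8A
s_1 = InvRound(s_0, k_6) = 0xEB0C
s_2 = InvRound(s_1, k_5) = 0xFFEB
s_3 = InvRound(s_2, k_4) = 0xFAFF
s_4 = InvRound(s_3, k_3) = 0xE3FA
s_5 = InvRound(s_4, k_2) = 0x47E3
s_6 = InvRound(s_5, k_1) = 0x3547
s_7 = InvRound(s_6, k_0) = 0x7E35

0x7E35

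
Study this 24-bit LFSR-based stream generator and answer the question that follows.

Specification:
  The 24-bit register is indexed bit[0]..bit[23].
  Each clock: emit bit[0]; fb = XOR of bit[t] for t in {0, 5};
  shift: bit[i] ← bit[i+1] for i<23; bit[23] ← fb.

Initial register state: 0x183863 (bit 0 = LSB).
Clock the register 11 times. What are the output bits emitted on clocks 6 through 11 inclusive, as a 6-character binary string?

110000

reg_0 = 0x183863
clock 1: out=1, reg = 0x0C1C31
clock 2: out=1, reg = 0x060E18
clock 3: out=0, reg = 0x03070C
clock 4: out=0, reg = 0x018386
clock 5: out=0, reg = 0x00C1C3
clock 6: out=1, reg = 0x8060E1
clock 7: out=1, reg = 0x403070
clock 8: out=0, reg = 0xA01838
clock 9: out=0, reg = 0xD00C1C
clock 10: out=0, reg = 0x68060E
clock 11: out=0, reg = 0x340307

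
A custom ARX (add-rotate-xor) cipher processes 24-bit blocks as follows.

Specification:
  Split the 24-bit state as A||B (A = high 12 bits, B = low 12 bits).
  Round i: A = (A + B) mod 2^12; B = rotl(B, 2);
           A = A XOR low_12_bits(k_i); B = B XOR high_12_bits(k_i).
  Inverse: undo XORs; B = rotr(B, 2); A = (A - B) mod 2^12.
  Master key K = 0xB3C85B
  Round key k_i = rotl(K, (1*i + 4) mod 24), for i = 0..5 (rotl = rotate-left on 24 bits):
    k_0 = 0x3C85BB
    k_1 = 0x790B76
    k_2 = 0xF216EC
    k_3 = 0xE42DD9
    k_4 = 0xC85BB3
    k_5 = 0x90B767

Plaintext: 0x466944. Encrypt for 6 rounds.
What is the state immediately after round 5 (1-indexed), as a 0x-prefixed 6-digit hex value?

s_0 = plaintext = 0x466944
s_1 = Round(s_0, k_0) = 0x8116DA
s_2 = Round(s_1, k_1) = 0x59DCF9
s_3 = Round(s_2, k_2) = 0x47ACC6
s_4 = Round(s_3, k_3) = 0xC99D59
s_5 = Round(s_4, k_4) = 0x2419E2
s_6 = Round(s_5, k_5) = 0xB44E81

0x2419E2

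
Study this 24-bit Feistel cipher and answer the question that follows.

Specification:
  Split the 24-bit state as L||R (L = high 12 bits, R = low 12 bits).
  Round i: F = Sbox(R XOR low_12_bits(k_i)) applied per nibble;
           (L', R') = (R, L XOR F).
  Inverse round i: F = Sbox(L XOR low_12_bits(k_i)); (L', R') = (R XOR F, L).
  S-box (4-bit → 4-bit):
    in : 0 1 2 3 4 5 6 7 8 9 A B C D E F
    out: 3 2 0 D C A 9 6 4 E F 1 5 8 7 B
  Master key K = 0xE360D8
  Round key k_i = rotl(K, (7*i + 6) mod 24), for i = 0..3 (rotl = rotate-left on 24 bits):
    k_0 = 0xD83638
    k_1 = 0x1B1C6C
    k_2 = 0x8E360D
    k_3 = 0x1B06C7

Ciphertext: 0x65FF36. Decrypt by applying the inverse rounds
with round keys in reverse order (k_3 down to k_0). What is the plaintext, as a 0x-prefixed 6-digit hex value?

s_0 = ciphertext = 0x65FF36
s_1 = InvRound(s_0, k_3) = 0xCD265F
s_2 = InvRound(s_1, k_2) = 0x9D4CD2
s_3 = InvRound(s_2, k_1) = 0x6C69D4
s_4 = InvRound(s_3, k_0) = 0xA636C6

0xA636C6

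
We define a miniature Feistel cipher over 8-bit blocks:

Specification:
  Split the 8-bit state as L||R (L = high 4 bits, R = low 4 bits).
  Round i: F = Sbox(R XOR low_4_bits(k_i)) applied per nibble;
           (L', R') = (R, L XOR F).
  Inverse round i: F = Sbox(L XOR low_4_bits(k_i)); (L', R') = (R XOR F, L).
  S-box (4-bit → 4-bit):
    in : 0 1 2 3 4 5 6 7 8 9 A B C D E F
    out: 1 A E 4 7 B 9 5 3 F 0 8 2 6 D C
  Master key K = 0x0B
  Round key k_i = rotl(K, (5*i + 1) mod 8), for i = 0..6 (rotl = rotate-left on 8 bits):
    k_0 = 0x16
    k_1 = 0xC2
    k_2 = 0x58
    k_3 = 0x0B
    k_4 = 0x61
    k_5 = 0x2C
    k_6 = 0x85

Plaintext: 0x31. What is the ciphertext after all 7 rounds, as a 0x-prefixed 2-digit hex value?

0xAE

s_0 = plaintext = 0x31
s_1 = Round(s_0, k_0) = 0x16
s_2 = Round(s_1, k_1) = 0x66
s_3 = Round(s_2, k_2) = 0x6B
s_4 = Round(s_3, k_3) = 0xB7
s_5 = Round(s_4, k_4) = 0x72
s_6 = Round(s_5, k_5) = 0x2A
s_7 = Round(s_6, k_6) = 0xAE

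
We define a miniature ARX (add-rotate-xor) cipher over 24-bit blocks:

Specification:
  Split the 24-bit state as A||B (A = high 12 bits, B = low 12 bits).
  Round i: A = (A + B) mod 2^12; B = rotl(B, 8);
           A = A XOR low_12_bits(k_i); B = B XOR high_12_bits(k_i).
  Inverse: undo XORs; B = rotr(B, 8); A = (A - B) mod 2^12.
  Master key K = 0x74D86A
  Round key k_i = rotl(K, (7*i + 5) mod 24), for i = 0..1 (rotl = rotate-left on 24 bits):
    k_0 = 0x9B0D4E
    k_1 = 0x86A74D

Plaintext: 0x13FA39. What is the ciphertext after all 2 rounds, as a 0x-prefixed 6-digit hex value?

s_0 = plaintext = 0x13FA39
s_1 = Round(s_0, k_0) = 0x636013
s_2 = Round(s_1, k_1) = 0x104B6B

0x104B6B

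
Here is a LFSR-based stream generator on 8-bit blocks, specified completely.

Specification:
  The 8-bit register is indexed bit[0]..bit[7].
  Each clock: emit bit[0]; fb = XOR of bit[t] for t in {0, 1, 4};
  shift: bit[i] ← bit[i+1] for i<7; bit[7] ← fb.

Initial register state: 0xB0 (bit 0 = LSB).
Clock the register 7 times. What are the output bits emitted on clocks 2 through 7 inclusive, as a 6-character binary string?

000110

reg_0 = 0xB0
clock 1: out=0, reg = 0xD8
clock 2: out=0, reg = 0xEC
clock 3: out=0, reg = 0x76
clock 4: out=0, reg = 0x3B
clock 5: out=1, reg = 0x9D
clock 6: out=1, reg = 0x4E
clock 7: out=0, reg = 0xA7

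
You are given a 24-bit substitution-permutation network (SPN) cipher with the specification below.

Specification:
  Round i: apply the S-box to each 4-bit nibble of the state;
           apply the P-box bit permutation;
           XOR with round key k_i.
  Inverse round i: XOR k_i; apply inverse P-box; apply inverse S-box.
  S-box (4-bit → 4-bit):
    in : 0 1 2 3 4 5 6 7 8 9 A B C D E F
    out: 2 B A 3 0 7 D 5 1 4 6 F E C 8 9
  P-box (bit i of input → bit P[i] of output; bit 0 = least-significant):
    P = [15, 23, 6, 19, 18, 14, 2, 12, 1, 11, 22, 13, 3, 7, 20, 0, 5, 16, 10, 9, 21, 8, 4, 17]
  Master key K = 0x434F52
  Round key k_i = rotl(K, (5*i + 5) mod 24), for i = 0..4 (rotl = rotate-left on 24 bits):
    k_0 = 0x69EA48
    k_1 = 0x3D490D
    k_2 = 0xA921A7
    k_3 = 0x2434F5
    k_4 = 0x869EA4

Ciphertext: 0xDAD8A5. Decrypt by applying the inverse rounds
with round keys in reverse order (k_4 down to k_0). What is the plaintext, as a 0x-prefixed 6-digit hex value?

0x68E714

s_0 = ciphertext = 0xDAD8A5
s_1 = InvRound(s_0, k_4) = 0x4DD93E
s_2 = InvRound(s_1, k_3) = 0x3A1B06
s_3 = InvRound(s_2, k_2) = 0xE1C2E0
s_4 = InvRound(s_3, k_1) = 0x0FBA7B
s_5 = InvRound(s_4, k_0) = 0x68E714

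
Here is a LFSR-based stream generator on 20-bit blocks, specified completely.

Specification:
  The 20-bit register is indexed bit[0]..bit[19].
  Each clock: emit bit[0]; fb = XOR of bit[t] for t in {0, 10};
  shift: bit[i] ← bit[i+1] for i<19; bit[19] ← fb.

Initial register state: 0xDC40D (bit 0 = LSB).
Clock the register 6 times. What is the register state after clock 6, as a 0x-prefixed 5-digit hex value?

reg_0 = 0xDC40D
clock 1: out=1, reg = 0x6E206
clock 2: out=0, reg = 0x37103
clock 3: out=1, reg = 0x9B881
clock 4: out=1, reg = 0xCDC40
clock 5: out=0, reg = 0xE6E20
clock 6: out=0, reg = 0xF3710

0xF3710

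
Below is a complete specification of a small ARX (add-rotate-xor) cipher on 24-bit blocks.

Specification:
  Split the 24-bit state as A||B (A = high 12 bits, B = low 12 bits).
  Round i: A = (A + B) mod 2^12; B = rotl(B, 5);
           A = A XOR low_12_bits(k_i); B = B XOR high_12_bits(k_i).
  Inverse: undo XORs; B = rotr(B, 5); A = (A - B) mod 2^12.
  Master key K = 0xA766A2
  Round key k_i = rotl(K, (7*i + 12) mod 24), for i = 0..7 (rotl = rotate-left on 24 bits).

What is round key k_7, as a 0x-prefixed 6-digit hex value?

K = 0xA766A2
k_0 = rotl(K, (7*0+12) mod 24) = rotl(K, 12) = 0x6A2A76
k_1 = rotl(K, (7*1+12) mod 24) = rotl(K, 19) = 0x153B35
k_2 = rotl(K, (7*2+12) mod 24) = rotl(K, 2) = 0x9D9A8A
k_3 = rotl(K, (7*3+12) mod 24) = rotl(K, 9) = 0xCD454E
k_4 = rotl(K, (7*4+12) mod 24) = rotl(K, 16) = 0xA2A766
k_5 = rotl(K, (7*5+12) mod 24) = rotl(K, 23) = 0x53B351
k_6 = rotl(K, (7*6+12) mod 24) = rotl(K, 6) = 0xD9A8A9
k_7 = rotl(K, (7*7+12) mod 24) = rotl(K, 13) = 0xD454EC

0xD454EC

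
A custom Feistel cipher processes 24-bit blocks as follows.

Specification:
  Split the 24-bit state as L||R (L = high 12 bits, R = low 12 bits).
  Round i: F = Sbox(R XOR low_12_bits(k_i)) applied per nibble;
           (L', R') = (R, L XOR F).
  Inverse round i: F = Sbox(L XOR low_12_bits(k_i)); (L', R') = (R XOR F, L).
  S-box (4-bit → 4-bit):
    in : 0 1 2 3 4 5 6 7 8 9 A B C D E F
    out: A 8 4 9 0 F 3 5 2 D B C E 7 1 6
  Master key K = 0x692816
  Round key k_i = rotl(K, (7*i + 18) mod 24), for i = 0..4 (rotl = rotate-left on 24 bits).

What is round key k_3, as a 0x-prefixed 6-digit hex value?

K = 0x692816
k_0 = rotl(K, (7*0+18) mod 24) = rotl(K, 18) = 0x59A4A0
k_1 = rotl(K, (7*1+18) mod 24) = rotl(K, 1) = 0xD2502C
k_2 = rotl(K, (7*2+18) mod 24) = rotl(K, 8) = 0x281669
k_3 = rotl(K, (7*3+18) mod 24) = rotl(K, 15) = 0x0B3494

0x0B3494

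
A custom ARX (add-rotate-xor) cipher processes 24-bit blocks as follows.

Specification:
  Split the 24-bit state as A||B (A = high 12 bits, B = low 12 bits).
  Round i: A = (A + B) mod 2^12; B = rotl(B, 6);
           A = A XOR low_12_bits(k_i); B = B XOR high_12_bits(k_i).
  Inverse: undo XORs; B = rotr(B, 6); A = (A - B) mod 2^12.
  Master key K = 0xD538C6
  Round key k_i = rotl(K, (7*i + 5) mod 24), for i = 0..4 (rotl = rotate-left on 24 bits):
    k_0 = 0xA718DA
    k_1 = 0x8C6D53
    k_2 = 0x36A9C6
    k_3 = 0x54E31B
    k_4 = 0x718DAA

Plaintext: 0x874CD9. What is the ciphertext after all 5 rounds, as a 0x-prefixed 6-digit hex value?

s_0 = plaintext = 0x874CD9
s_1 = Round(s_0, k_0) = 0xD97C02
s_2 = Round(s_1, k_1) = 0x4CA876
s_3 = Round(s_2, k_2) = 0x486ECB
s_4 = Round(s_3, k_3) = 0x04A7B5
s_5 = Round(s_4, k_4) = 0xA55A46

0xA55A46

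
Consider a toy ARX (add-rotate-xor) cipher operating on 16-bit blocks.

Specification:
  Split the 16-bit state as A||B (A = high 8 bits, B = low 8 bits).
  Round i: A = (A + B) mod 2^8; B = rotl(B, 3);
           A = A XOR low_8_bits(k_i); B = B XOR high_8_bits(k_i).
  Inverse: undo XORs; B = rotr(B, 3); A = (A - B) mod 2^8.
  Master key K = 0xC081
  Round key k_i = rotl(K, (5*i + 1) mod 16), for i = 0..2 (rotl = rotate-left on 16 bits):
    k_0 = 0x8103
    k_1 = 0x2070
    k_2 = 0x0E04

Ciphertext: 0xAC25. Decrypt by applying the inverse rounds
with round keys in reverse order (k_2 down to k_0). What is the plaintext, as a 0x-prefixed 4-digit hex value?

0x6325

s_0 = ciphertext = 0xAC25
s_1 = InvRound(s_0, k_2) = 0x4365
s_2 = InvRound(s_1, k_1) = 0x8BA8
s_3 = InvRound(s_2, k_0) = 0x6325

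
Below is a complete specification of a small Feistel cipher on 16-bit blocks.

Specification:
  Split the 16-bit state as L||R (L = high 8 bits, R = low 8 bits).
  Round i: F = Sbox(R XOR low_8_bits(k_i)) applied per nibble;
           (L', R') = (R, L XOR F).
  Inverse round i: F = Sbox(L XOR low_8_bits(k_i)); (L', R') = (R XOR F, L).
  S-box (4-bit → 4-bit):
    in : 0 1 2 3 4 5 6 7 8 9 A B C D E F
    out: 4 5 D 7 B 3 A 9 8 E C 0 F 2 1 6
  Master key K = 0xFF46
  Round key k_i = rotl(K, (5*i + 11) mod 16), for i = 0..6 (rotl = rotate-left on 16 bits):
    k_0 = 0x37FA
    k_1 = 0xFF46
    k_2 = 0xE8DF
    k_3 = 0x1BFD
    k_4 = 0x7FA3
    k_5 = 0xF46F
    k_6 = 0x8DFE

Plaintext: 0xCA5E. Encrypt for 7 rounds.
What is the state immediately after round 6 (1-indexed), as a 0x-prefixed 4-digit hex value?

s_0 = plaintext = 0xCA5E
s_1 = Round(s_0, k_0) = 0x5E01
s_2 = Round(s_1, k_1) = 0x01E7
s_3 = Round(s_2, k_2) = 0xE779
s_4 = Round(s_3, k_3) = 0x796C
s_5 = Round(s_4, k_4) = 0x6C8F
s_6 = Round(s_5, k_5) = 0x8F78
s_7 = Round(s_6, k_6) = 0x7805

0x8F78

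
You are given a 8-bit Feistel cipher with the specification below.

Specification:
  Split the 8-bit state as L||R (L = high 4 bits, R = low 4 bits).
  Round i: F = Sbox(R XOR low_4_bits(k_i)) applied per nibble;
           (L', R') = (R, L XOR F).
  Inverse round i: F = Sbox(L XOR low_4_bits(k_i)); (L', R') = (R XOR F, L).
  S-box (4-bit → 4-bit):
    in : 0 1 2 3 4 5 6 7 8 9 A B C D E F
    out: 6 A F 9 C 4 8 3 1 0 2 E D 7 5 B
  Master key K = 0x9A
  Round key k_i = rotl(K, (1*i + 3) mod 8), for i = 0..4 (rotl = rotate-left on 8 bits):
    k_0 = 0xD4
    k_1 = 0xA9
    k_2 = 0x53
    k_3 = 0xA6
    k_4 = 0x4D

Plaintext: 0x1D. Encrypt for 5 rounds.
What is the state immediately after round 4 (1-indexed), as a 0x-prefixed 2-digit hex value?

s_0 = plaintext = 0x1D
s_1 = Round(s_0, k_0) = 0xD1
s_2 = Round(s_1, k_1) = 0x1C
s_3 = Round(s_2, k_2) = 0xCA
s_4 = Round(s_3, k_3) = 0xA1
s_5 = Round(s_4, k_4) = 0x17

0xA1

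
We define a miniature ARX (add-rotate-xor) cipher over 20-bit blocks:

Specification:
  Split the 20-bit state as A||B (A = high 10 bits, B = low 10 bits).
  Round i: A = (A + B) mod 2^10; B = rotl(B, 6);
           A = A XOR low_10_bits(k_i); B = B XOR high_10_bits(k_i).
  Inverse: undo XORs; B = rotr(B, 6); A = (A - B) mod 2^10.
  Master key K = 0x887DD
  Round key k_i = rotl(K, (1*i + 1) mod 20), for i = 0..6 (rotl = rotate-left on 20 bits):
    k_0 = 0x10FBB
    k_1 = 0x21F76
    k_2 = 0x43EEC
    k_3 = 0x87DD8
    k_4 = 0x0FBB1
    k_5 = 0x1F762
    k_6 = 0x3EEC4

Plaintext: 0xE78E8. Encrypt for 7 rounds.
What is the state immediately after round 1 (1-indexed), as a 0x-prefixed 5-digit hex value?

0xCF64D

s_0 = plaintext = 0xE78E8
s_1 = Round(s_0, k_0) = 0xCF64D
s_2 = Round(s_1, k_1) = 0xBF3E3
s_3 = Round(s_2, k_2) = 0x0CDF1
s_4 = Round(s_3, k_3) = 0xFF240
s_5 = Round(s_4, k_4) = 0x6341A
s_6 = Round(s_5, k_5) = 0xB16FC
s_7 = Round(s_6, k_6) = 0xC17D4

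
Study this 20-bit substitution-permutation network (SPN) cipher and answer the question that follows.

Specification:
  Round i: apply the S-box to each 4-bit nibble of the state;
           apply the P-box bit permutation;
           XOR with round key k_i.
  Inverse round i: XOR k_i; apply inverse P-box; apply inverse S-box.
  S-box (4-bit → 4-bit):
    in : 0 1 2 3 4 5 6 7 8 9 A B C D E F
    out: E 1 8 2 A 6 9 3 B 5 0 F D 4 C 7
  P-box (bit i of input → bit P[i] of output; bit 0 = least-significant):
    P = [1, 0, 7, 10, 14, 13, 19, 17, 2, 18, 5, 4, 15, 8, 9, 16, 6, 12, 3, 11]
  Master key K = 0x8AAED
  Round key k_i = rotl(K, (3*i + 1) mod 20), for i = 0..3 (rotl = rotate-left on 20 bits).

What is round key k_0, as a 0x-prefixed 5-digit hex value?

0x155DB

K = 0x8AAED
k_0 = rotl(K, (3*0+1) mod 20) = rotl(K, 1) = 0x155DB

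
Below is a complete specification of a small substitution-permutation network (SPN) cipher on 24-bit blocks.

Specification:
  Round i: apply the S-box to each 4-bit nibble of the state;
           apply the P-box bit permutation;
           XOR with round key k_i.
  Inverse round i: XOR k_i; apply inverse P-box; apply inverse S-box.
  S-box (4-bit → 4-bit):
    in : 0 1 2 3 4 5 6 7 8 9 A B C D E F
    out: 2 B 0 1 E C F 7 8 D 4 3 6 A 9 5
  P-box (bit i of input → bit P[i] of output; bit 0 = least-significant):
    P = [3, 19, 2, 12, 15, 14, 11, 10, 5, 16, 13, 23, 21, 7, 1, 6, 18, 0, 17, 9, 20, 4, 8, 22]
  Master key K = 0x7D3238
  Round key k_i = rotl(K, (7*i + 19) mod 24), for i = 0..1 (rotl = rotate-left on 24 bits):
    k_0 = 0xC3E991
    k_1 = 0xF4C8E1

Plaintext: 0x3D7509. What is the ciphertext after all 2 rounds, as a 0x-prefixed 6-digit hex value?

0xC11D9B

s_0 = plaintext = 0x3D7509
s_1 = Round(s_0, k_0) = 0x739B1E
s_2 = Round(s_1, k_1) = 0xC11D9B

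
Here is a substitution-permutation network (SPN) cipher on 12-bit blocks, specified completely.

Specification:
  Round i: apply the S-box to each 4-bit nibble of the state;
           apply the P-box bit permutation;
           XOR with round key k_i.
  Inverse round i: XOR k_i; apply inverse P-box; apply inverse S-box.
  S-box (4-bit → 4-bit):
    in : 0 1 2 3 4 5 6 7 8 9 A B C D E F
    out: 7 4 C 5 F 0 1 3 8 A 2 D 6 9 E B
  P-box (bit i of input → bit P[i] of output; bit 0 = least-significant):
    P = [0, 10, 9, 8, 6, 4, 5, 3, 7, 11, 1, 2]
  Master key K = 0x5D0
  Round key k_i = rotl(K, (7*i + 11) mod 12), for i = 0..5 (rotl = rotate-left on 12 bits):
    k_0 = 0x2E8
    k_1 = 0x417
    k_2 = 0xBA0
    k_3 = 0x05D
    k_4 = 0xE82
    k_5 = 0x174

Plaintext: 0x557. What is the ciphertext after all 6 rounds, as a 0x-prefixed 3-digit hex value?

0x24C

s_0 = plaintext = 0x557
s_1 = Round(s_0, k_0) = 0x6E9
s_2 = Round(s_1, k_1) = 0x1AF
s_3 = Round(s_2, k_2) = 0xEB3
s_4 = Round(s_3, k_3) = 0xA32
s_5 = Round(s_4, k_4) = 0x5E2
s_6 = Round(s_5, k_5) = 0x24C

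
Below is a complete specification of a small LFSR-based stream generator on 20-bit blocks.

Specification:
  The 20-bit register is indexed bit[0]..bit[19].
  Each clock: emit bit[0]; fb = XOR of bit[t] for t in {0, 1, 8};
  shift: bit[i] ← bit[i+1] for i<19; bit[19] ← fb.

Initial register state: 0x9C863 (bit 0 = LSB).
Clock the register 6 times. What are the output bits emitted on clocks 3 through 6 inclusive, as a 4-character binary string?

reg_0 = 0x9C863
clock 1: out=1, reg = 0x4E431
clock 2: out=1, reg = 0xA7218
clock 3: out=0, reg = 0x5390C
clock 4: out=0, reg = 0xA9C86
clock 5: out=0, reg = 0xD4E43
clock 6: out=1, reg = 0x6A721

0001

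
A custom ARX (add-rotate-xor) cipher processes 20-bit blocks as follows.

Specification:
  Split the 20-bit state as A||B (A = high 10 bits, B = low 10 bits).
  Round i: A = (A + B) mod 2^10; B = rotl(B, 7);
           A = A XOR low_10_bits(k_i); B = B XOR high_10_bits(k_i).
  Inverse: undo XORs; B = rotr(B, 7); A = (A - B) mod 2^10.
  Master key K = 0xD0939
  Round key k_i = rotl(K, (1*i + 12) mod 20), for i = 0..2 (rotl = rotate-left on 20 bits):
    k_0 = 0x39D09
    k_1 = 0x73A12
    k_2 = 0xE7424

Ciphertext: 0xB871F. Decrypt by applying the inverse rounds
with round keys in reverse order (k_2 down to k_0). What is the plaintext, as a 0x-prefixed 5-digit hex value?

s_0 = ciphertext = 0xB871F
s_1 = InvRound(s_0, k_2) = 0xAD011
s_2 = InvRound(s_1, k_1) = 0x6AEFB
s_3 = InvRound(s_2, k_0) = 0xEF8E4

0xEF8E4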